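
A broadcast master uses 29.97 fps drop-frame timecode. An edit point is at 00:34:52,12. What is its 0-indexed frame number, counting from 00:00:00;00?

62710

Complete 10-minute blocks: 3, each 17982 frames → 53946.
Remaining 4 whole minutes in the current block: 1800 + 3 × 1798 = 7194 frames.
Within the current minute: 52 × 30 + 12 − 2 = 1570 (labels ;00/;01 skipped at this minute). Total = 53946 + 7194 + 1570 = 62710.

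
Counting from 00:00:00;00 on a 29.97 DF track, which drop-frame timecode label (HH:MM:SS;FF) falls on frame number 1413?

Ten DF minutes hold 17982 frames, so frame 1413 lies in block 0 (frames 0–17981) with 1413 frames into that block.
The block's first minute is 1800 frames and the rest 1798 each; 1413 frames reaches minute 0, so 0 × 18 + 0 × 2 = 0 labels have been skipped so far.
Adding those back, label number 1413 + 0 = 1413 at 30 labels/s is 47 s + 3 f = 0 h 0 min 47 s frame 3, i.e. 00:00:47;03.

00:00:47;03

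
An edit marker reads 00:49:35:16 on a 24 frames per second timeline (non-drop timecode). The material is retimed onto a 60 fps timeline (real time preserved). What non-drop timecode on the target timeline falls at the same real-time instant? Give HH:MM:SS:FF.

00:49:35:40

Source frame index: (0×3600 + 49×60 + 35) × 24 + 16 = 71416.
Real time: 71416 / (24) = 8927/3 s.
Target frame: (8927/3) × (60) = 178540.
At 60 labels/s: frame 178540 → 00:49:35:40.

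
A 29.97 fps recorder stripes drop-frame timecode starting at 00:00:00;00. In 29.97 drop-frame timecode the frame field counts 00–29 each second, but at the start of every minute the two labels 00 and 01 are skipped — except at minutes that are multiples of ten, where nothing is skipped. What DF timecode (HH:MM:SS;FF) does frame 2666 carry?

Ten DF minutes hold 17982 frames, so frame 2666 lies in block 0 (frames 0–17981) with 2666 frames into that block.
The block's first minute is 1800 frames and the rest 1798 each; 2666 frames reaches minute 1, so 0 × 18 + 1 × 2 = 2 labels have been skipped so far.
Adding those back, label number 2666 + 2 = 2668 at 30 labels/s is 88 s + 28 f = 0 h 1 min 28 s frame 28, i.e. 00:01:28;28.

00:01:28;28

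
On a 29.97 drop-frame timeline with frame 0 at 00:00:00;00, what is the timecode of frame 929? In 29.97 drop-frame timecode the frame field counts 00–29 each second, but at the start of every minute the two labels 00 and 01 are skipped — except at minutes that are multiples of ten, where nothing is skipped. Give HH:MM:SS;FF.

00:00:30;29

Each 10-minute DF block holds 10 × 60 × 30 − 9 × 2 = 17982 frames. 929 ÷ 17982 → 0 full blocks, remainder 929.
Within the partial block the first minute is 1800 frames and each further minute 1798, so 0 further minute boundaries passed. Total skipped labels = 18 × 0 + 2 × 0 = 0.
Non-drop label index = 929 + 0 = 929; at 30 labels/s that is 00:00:30:29, i.e. DF 00:00:30;29.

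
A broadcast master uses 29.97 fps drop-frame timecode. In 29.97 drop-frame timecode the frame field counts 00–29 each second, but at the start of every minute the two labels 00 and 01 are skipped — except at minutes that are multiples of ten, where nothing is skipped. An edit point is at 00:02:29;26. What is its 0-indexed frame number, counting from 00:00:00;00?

As if non-drop at 30 labels/s: (0 × 3600 + 2 × 60 + 29) × 30 + 26 = 4496.
Minute boundaries passed: 2; those not divisible by 10: 2 − 0 = 2; dropped labels = 2 × 2 = 4.
Actual frame index = 4496 − 4 = 4492.

4492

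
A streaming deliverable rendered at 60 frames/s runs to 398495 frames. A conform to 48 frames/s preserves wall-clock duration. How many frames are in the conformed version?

318796 frames

Target frames = source frames × (target rate / source rate) = 398495 × (48)/(60) = 398495 × 4/5 = 318796.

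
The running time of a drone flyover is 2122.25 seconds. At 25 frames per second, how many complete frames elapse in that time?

53056 frames

Frames = 2122.25 × 25 = 212225/4 ≈ 53056.2500.
Complete frames: 53056.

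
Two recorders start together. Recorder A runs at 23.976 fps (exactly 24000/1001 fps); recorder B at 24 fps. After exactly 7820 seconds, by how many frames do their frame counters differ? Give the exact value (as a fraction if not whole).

187680/1001 frames

A emits 24000/1001 × 7820 = 187680000/1001 frames; B emits 24 × 7820 = 187680.
Difference = 187680/1001 frames (≈ 187.4925); B is ahead of A.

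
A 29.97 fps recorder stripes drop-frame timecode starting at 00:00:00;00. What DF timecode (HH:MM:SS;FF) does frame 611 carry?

Each 10-minute DF block holds 10 × 60 × 30 − 9 × 2 = 17982 frames. 611 ÷ 17982 → 0 full blocks, remainder 611.
Within the partial block the first minute is 1800 frames and each further minute 1798, so 0 further minute boundaries passed. Total skipped labels = 18 × 0 + 2 × 0 = 0.
Non-drop label index = 611 + 0 = 611; at 30 labels/s that is 00:00:20:11, i.e. DF 00:00:20;11.

00:00:20;11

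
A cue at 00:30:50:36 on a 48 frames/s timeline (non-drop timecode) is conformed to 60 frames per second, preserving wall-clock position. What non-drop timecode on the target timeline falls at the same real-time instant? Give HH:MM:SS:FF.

Source frame index: (0×3600 + 30×60 + 50) × 48 + 36 = 88836.
Real time: 88836 / (48) = 7403/4 s.
Target frame: (7403/4) × (60) = 111045.
At 60 labels/s: frame 111045 → 00:30:50:45.

00:30:50:45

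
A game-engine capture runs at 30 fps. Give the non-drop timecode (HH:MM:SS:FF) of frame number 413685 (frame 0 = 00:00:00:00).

03:49:49:15

413685 ÷ 30 = 13789 full seconds, remainder 15 frames.
13789 s = 3 h 49 min 49 s.
Timecode: 03:49:49:15.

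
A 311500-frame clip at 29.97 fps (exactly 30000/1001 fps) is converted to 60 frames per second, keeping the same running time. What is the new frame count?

623623 frames

Target frames = source frames × (target rate / source rate) = 311500 × (60)/(30000/1001) = 311500 × 1001/500 = 623623.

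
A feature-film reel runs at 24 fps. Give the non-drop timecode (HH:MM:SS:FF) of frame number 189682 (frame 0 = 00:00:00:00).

02:11:43:10

189682 ÷ 24 = 7903 full seconds, remainder 10 frames.
7903 s = 2 h 11 min 43 s.
Timecode: 02:11:43:10.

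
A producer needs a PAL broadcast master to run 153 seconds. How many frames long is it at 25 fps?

3825 frames

Frames = 153 × 25 = 3825.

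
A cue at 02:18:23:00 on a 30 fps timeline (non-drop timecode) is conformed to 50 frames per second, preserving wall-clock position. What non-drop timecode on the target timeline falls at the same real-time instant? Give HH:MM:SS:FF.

Source frame index: (2×3600 + 18×60 + 23) × 30 + 0 = 249090.
Real time: 249090 / (30) = 8303 s.
Target frame: (8303) × (50) = 415150.
At 50 labels/s: frame 415150 → 02:18:23:00.

02:18:23:00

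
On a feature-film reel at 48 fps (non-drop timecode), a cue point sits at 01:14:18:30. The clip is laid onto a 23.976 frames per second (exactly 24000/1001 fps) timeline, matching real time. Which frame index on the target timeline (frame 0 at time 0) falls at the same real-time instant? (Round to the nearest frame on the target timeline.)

Source frame index: (1×3600 + 14×60 + 18) × 48 + 30 = 214014.
Real time: 214014 / (48) = 35669/8 s.
Target frame: (35669/8) × (24000/1001) = 107007000/1001 ≈ 106900.100 → 106900.

frame 106900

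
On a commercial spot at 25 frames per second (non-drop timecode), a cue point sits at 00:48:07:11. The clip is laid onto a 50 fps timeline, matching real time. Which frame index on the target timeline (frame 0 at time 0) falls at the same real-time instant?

Source frame index: (0×3600 + 48×60 + 7) × 25 + 11 = 72186.
Real time: 72186 / (25) = 72186/25 s.
Target frame: (72186/25) × (50) = 144372.

frame 144372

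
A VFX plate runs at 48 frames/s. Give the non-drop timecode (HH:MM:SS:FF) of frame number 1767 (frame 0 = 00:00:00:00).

00:00:36:39

1767 ÷ 48 = 36 full seconds, remainder 39 frames.
36 s = 0 h 0 min 36 s.
Timecode: 00:00:36:39.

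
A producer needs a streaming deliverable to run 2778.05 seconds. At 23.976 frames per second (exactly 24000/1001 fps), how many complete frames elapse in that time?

66606 frames

Frames = 2778.05 × 24000/1001 = 6061200/91 ≈ 66606.5934.
Complete frames: 66606.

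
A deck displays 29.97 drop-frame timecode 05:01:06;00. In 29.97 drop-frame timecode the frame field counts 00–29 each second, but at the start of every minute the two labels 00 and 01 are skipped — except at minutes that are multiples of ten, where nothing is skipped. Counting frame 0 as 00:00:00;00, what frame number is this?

As if non-drop at 30 labels/s: (5 × 3600 + 1 × 60 + 6) × 30 + 0 = 541980.
Minute boundaries passed: 301; those not divisible by 10: 301 − 30 = 271; dropped labels = 2 × 271 = 542.
Actual frame index = 541980 − 542 = 541438.

541438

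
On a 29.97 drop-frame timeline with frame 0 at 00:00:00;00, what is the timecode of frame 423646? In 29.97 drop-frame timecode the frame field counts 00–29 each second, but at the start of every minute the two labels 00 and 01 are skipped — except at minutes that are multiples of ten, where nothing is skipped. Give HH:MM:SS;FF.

03:55:35;20

Each 10-minute DF block holds 10 × 60 × 30 − 9 × 2 = 17982 frames. 423646 ÷ 17982 → 23 full blocks, remainder 10060.
Within the partial block the first minute is 1800 frames and each further minute 1798, so 5 further minute boundaries passed. Total skipped labels = 18 × 23 + 2 × 5 = 424.
Non-drop label index = 423646 + 424 = 424070; at 30 labels/s that is 03:55:35:20, i.e. DF 03:55:35;20.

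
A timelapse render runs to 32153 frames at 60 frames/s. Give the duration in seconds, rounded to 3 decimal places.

535.883 seconds

Running time = 32153 × 1/60 = 32153/60 s ≈ 535.883 s.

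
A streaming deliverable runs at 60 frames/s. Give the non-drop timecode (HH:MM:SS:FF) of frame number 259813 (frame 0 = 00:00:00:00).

01:12:10:13

259813 ÷ 60 = 4330 full seconds, remainder 13 frames.
4330 s = 1 h 12 min 10 s.
Timecode: 01:12:10:13.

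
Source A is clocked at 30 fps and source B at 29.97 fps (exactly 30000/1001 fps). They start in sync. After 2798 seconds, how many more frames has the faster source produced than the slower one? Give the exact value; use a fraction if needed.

83940/1001 frames

A emits 30 × 2798 = 83940 frames; B emits 30000/1001 × 2798 = 83940000/1001.
Difference = 83940/1001 frames (≈ 83.8561); B is behind A.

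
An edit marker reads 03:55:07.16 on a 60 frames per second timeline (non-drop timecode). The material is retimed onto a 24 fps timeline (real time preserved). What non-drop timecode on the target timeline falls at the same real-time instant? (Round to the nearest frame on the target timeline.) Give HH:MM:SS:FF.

Source frame index: (3×3600 + 55×60 + 7) × 60 + 16 = 846436.
Real time: 846436 / (60) = 211609/15 s.
Target frame: (211609/15) × (24) = 1692872/5 ≈ 338574.400 → 338574.
At 24 labels/s: frame 338574 → 03:55:07:06.

03:55:07:06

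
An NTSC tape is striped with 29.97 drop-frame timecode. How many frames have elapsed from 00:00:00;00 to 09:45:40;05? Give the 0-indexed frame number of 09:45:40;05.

1053151

As if non-drop at 30 labels/s: (9 × 3600 + 45 × 60 + 40) × 30 + 5 = 1054205.
Minute boundaries passed: 585; those not divisible by 10: 585 − 58 = 527; dropped labels = 2 × 527 = 1054.
Actual frame index = 1054205 − 1054 = 1053151.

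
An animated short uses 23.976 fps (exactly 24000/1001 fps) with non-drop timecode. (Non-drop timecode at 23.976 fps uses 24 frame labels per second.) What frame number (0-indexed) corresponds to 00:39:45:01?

57241

Total seconds to the label: (0 × 3600 + 39 × 60 + 45) = 2385.
Frame index = 2385 × 24 + 1 = 57241.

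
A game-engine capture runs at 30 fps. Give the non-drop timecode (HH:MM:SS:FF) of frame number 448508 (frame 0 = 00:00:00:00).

448508 ÷ 30 = 14950 full seconds, remainder 8 frames.
14950 s = 4 h 9 min 10 s.
Timecode: 04:09:10:08.

04:09:10:08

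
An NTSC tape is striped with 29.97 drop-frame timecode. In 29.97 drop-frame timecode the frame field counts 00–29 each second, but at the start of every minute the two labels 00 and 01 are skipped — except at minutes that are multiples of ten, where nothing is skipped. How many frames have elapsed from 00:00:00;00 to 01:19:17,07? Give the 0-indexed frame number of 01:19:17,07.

142573

As if non-drop at 30 labels/s: (1 × 3600 + 19 × 60 + 17) × 30 + 7 = 142717.
Minute boundaries passed: 79; those not divisible by 10: 79 − 7 = 72; dropped labels = 2 × 72 = 144.
Actual frame index = 142717 − 144 = 142573.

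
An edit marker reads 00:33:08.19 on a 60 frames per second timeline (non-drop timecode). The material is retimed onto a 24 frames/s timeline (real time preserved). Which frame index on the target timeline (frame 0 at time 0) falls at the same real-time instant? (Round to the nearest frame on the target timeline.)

Source frame index: (0×3600 + 33×60 + 8) × 60 + 19 = 119299.
Real time: 119299 / (60) = 119299/60 s.
Target frame: (119299/60) × (24) = 238598/5 ≈ 47719.600 → 47720.

frame 47720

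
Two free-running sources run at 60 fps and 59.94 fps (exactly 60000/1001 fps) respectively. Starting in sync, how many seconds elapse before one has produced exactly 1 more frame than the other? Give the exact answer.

The gap grows by |60000/1001 − 60| = 60/1001 frames per second.
Time for a 1-frame gap: 1 ÷ (60/1001) = 1001/60 s.

1001/60 seconds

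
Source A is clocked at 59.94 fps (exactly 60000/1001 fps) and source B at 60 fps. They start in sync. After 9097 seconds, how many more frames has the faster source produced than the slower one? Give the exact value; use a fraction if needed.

A emits 60000/1001 × 9097 = 49620000/91 frames; B emits 60 × 9097 = 545820.
Difference = 49620/91 frames (≈ 545.2747); B is ahead of A.

49620/91 frames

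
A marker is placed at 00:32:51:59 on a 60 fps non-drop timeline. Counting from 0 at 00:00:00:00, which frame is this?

frame 118319

Total seconds to the label: (0 × 3600 + 32 × 60 + 51) = 1971.
Frame index = 1971 × 60 + 59 = 118319.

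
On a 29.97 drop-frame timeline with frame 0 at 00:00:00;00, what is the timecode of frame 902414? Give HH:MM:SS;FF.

Each 10-minute DF block holds 10 × 60 × 30 − 9 × 2 = 17982 frames. 902414 ÷ 17982 → 50 full blocks, remainder 3314.
Within the partial block the first minute is 1800 frames and each further minute 1798, so 1 further minute boundary passed. Total skipped labels = 18 × 50 + 2 × 1 = 902.
Non-drop label index = 902414 + 902 = 903316; at 30 labels/s that is 08:21:50:16, i.e. DF 08:21:50;16.

08:21:50;16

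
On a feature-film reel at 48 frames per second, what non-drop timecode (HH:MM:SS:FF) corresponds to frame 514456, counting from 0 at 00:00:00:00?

02:58:37:40

514456 ÷ 48 = 10717 full seconds, remainder 40 frames.
10717 s = 2 h 58 min 37 s.
Timecode: 02:58:37:40.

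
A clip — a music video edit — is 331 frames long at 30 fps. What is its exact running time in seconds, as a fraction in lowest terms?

Running time = 331 ÷ (30) = 331 × 1/30 = 331/30 s.

331/30 seconds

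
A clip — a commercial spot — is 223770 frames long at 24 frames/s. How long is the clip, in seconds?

9323.75 seconds

Running time = 223770 / (24) = 9323.75 s.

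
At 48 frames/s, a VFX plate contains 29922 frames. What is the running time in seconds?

623.375 seconds

Running time = 29922 / (48) = 623.375 s.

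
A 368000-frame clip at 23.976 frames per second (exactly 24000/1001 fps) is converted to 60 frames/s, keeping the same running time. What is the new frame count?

Target frames = source frames × (target rate / source rate) = 368000 × (60)/(24000/1001) = 368000 × 1001/400 = 920920.

920920 frames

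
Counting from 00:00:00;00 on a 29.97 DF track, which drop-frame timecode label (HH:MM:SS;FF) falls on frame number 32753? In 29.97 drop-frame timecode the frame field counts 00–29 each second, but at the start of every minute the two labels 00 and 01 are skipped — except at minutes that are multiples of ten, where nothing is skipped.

00:18:12;27

Ten DF minutes hold 17982 frames, so frame 32753 lies in block 1 (frames 17982–35963) with 14771 frames into that block.
The block's first minute is 1800 frames and the rest 1798 each; 14771 frames reaches minute 8, so 1 × 18 + 8 × 2 = 34 labels have been skipped so far.
Adding those back, label number 32753 + 34 = 32787 at 30 labels/s is 1092 s + 27 f = 0 h 18 min 12 s frame 27, i.e. 00:18:12;27.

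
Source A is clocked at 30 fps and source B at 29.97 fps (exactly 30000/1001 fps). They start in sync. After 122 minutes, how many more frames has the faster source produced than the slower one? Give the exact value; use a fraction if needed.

122 min = 7320 s.
A emits 30 × 7320 = 219600 frames; B emits 30000/1001 × 7320 = 219600000/1001.
Difference = 219600/1001 frames (≈ 219.3806); B is behind A.

219600/1001 frames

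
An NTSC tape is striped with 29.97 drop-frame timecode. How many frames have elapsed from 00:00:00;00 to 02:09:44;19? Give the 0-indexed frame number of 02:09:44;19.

As if non-drop at 30 labels/s: (2 × 3600 + 9 × 60 + 44) × 30 + 19 = 233539.
Minute boundaries passed: 129; those not divisible by 10: 129 − 12 = 117; dropped labels = 2 × 117 = 234.
Actual frame index = 233539 − 234 = 233305.

233305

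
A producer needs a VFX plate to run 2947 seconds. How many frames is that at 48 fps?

141456 frames

Frames = 2947 × 48 = 141456.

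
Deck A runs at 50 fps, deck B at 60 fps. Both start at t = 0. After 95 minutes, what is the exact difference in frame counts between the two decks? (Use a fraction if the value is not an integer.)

95 min = 5700 s.
A emits 50 × 5700 = 285000 frames; B emits 60 × 5700 = 342000.
Difference = 57000 frames; B is ahead of A.

57000 frames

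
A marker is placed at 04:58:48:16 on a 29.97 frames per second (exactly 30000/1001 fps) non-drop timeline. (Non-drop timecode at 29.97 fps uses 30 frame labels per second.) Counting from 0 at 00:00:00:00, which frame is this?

Total seconds to the label: (4 × 3600 + 58 × 60 + 48) = 17928.
Frame index = 17928 × 30 + 16 = 537856.

frame 537856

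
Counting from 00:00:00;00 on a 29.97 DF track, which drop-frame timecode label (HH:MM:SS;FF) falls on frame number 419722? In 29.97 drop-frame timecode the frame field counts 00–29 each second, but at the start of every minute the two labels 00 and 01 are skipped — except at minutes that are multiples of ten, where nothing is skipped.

Ten DF minutes hold 17982 frames, so frame 419722 lies in block 23 (frames 413586–431567) with 6136 frames into that block.
The block's first minute is 1800 frames and the rest 1798 each; 6136 frames reaches minute 3, so 23 × 18 + 3 × 2 = 420 labels have been skipped so far.
Adding those back, label number 419722 + 420 = 420142 at 30 labels/s is 14004 s + 22 f = 3 h 53 min 24 s frame 22, i.e. 03:53:24;22.

03:53:24;22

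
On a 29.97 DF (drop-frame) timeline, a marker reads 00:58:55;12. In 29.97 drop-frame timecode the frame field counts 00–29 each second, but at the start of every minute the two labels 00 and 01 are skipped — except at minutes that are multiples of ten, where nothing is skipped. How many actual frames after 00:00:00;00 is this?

Complete 10-minute blocks: 5, each 17982 frames → 89910.
Remaining 8 whole minutes in the current block: 1800 + 7 × 1798 = 14386 frames.
Within the current minute: 55 × 30 + 12 − 2 = 1660 (labels ;00/;01 skipped at this minute). Total = 89910 + 14386 + 1660 = 105956.

105956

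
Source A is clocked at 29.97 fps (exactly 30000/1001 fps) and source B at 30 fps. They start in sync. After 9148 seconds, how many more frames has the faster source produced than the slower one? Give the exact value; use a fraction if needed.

A emits 30000/1001 × 9148 = 274440000/1001 frames; B emits 30 × 9148 = 274440.
Difference = 274440/1001 frames (≈ 274.1658); B is ahead of A.

274440/1001 frames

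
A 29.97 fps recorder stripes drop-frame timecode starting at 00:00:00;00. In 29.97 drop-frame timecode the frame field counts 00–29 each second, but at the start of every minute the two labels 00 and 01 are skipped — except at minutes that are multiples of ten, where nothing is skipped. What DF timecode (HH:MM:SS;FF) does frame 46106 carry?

00:25:38;12

Ten DF minutes hold 17982 frames, so frame 46106 lies in block 2 (frames 35964–53945) with 10142 frames into that block.
The block's first minute is 1800 frames and the rest 1798 each; 10142 frames reaches minute 5, so 2 × 18 + 5 × 2 = 46 labels have been skipped so far.
Adding those back, label number 46106 + 46 = 46152 at 30 labels/s is 1538 s + 12 f = 0 h 25 min 38 s frame 12, i.e. 00:25:38;12.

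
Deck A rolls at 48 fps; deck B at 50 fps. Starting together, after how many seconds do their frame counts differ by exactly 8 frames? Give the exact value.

4 seconds

The gap grows by |50 − 48| = 2 frames per second.
Time for a 8-frame gap: 8 ÷ (2) = 4 s.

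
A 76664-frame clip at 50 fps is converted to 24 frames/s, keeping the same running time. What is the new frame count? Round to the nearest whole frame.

Frames at target rate = 76664 × (24) / (50) = 919968/25 ≈ 36798.720.
Nearest whole frame: 36799.

36799 frames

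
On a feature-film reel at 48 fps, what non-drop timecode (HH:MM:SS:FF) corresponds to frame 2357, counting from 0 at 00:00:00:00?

00:00:49:05

2357 ÷ 48 = 49 full seconds, remainder 5 frames.
49 s = 0 h 0 min 49 s.
Timecode: 00:00:49:05.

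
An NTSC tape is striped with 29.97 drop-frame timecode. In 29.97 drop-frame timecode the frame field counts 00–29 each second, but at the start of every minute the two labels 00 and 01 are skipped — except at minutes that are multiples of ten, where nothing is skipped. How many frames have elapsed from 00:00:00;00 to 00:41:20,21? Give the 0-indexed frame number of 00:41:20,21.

As if non-drop at 30 labels/s: (0 × 3600 + 41 × 60 + 20) × 30 + 21 = 74421.
Minute boundaries passed: 41; those not divisible by 10: 41 − 4 = 37; dropped labels = 2 × 37 = 74.
Actual frame index = 74421 − 74 = 74347.

74347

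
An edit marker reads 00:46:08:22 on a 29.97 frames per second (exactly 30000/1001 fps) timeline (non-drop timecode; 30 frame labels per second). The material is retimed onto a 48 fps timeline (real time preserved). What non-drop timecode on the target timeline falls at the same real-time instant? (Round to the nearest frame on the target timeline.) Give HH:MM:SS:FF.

00:46:11:24

Source frame index: (0×3600 + 46×60 + 8) × 30 + 22 = 83062.
Real time: 83062 / (30000/1001) = 41572531/15000 s.
Target frame: (41572531/15000) × (48) = 83145062/625 ≈ 133032.099 → 133032.
At 48 labels/s: frame 133032 → 00:46:11:24.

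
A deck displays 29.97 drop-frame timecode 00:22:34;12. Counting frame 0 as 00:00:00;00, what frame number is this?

As if non-drop at 30 labels/s: (0 × 3600 + 22 × 60 + 34) × 30 + 12 = 40632.
Minute boundaries passed: 22; those not divisible by 10: 22 − 2 = 20; dropped labels = 2 × 20 = 40.
Actual frame index = 40632 − 40 = 40592.

40592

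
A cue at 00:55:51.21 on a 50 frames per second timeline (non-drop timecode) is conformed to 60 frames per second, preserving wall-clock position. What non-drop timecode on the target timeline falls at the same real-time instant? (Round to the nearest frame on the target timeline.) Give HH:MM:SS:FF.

Source frame index: (0×3600 + 55×60 + 51) × 50 + 21 = 167571.
Real time: 167571 / (50) = 167571/50 s.
Target frame: (167571/50) × (60) = 1005426/5 ≈ 201085.200 → 201085.
At 60 labels/s: frame 201085 → 00:55:51:25.

00:55:51:25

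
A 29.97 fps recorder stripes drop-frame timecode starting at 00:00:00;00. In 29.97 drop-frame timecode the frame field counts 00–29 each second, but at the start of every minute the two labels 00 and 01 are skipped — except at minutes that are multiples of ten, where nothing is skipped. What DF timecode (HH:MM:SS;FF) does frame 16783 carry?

Ten DF minutes hold 17982 frames, so frame 16783 lies in block 0 (frames 0–17981) with 16783 frames into that block.
The block's first minute is 1800 frames and the rest 1798 each; 16783 frames reaches minute 9, so 0 × 18 + 9 × 2 = 18 labels have been skipped so far.
Adding those back, label number 16783 + 18 = 16801 at 30 labels/s is 560 s + 1 f = 0 h 9 min 20 s frame 1, i.e. 00:09:20;01.

00:09:20;01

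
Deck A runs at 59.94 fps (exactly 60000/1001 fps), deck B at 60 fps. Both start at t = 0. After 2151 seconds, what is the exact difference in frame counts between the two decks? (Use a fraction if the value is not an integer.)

A emits 60000/1001 × 2151 = 129060000/1001 frames; B emits 60 × 2151 = 129060.
Difference = 129060/1001 frames (≈ 128.9311); B is ahead of A.

129060/1001 frames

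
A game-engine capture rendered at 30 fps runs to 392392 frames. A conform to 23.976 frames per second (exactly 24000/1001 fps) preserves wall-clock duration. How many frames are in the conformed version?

313600 frames

Target frames = source frames × (target rate / source rate) = 392392 × (24000/1001)/(30) = 392392 × 800/1001 = 313600.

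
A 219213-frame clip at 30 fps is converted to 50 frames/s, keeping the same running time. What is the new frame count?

Target frames = source frames × (target rate / source rate) = 219213 × (50)/(30) = 219213 × 5/3 = 365355.

365355 frames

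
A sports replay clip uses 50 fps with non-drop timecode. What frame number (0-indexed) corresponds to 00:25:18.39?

75939

Total seconds to the label: (0 × 3600 + 25 × 60 + 18) = 1518.
Frame index = 1518 × 50 + 39 = 75939.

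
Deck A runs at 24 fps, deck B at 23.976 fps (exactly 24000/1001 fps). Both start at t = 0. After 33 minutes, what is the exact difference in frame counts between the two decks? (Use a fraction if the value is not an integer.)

4320/91 frames

33 min = 1980 s.
A emits 24 × 1980 = 47520 frames; B emits 24000/1001 × 1980 = 4320000/91.
Difference = 4320/91 frames (≈ 47.4725); B is behind A.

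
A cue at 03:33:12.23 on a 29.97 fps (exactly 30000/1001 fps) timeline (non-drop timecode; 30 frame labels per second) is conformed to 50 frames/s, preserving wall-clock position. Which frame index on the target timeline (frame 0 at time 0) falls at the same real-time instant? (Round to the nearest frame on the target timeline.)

Source frame index: (3×3600 + 33×60 + 12) × 30 + 23 = 383783.
Real time: 383783 / (30000/1001) = 384166783/30000 s.
Target frame: (384166783/30000) × (50) = 384166783/600 ≈ 640277.972 → 640278.

frame 640278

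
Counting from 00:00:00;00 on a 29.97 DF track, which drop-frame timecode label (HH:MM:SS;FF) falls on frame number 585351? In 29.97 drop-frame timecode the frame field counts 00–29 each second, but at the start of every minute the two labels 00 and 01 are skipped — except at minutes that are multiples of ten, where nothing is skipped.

Ten DF minutes hold 17982 frames, so frame 585351 lies in block 32 (frames 575424–593405) with 9927 frames into that block.
The block's first minute is 1800 frames and the rest 1798 each; 9927 frames reaches minute 5, so 32 × 18 + 5 × 2 = 586 labels have been skipped so far.
Adding those back, label number 585351 + 586 = 585937 at 30 labels/s is 19531 s + 7 f = 5 h 25 min 31 s frame 7, i.e. 05:25:31;07.

05:25:31;07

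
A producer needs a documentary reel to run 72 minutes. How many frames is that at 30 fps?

72 min = 4320 s.
Frames = 4320 × 30 = 129600.

129600 frames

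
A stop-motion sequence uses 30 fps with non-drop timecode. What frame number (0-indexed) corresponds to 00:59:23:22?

Total seconds to the label: (0 × 3600 + 59 × 60 + 23) = 3563.
Frame index = 3563 × 30 + 22 = 106912.

frame 106912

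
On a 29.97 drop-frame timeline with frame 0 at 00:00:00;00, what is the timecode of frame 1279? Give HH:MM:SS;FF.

00:00:42;19

Each 10-minute DF block holds 10 × 60 × 30 − 9 × 2 = 17982 frames. 1279 ÷ 17982 → 0 full blocks, remainder 1279.
Within the partial block the first minute is 1800 frames and each further minute 1798, so 0 further minute boundaries passed. Total skipped labels = 18 × 0 + 2 × 0 = 0.
Non-drop label index = 1279 + 0 = 1279; at 30 labels/s that is 00:00:42:19, i.e. DF 00:00:42;19.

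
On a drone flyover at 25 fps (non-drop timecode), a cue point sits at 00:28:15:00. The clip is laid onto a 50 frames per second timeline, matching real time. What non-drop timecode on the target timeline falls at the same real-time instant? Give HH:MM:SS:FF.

00:28:15:00

Source frame index: (0×3600 + 28×60 + 15) × 25 + 0 = 42375.
Real time: 42375 / (25) = 1695 s.
Target frame: (1695) × (50) = 84750.
At 50 labels/s: frame 84750 → 00:28:15:00.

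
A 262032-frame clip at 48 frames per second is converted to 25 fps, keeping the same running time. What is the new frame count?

136475 frames

Target frames = source frames × (target rate / source rate) = 262032 × (25)/(48) = 262032 × 25/48 = 136475.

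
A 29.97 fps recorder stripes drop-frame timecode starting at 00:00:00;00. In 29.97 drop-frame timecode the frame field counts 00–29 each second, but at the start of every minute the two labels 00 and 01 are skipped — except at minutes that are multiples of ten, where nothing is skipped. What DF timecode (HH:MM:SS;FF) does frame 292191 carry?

02:42:29;13

Each 10-minute DF block holds 10 × 60 × 30 − 9 × 2 = 17982 frames. 292191 ÷ 17982 → 16 full blocks, remainder 4479.
Within the partial block the first minute is 1800 frames and each further minute 1798, so 2 further minute boundaries passed. Total skipped labels = 18 × 16 + 2 × 2 = 292.
Non-drop label index = 292191 + 292 = 292483; at 30 labels/s that is 02:42:29:13, i.e. DF 02:42:29;13.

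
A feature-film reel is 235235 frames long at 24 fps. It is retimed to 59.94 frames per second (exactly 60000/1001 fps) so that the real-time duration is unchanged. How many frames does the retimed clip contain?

587500 frames

Target frames = source frames × (target rate / source rate) = 235235 × (60000/1001)/(24) = 235235 × 2500/1001 = 587500.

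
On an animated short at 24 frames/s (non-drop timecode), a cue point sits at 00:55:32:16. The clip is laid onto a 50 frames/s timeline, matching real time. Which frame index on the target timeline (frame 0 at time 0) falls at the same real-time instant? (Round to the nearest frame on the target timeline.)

Source frame index: (0×3600 + 55×60 + 32) × 24 + 16 = 79984.
Real time: 79984 / (24) = 9998/3 s.
Target frame: (9998/3) × (50) = 499900/3 ≈ 166633.333 → 166633.

frame 166633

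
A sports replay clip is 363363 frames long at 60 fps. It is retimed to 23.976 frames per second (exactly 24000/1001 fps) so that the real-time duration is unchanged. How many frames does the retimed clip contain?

145200 frames

Target frames = source frames × (target rate / source rate) = 363363 × (24000/1001)/(60) = 363363 × 400/1001 = 145200.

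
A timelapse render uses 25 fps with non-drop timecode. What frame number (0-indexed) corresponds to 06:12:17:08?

558433

Total seconds to the label: (6 × 3600 + 12 × 60 + 17) = 22337.
Frame index = 22337 × 25 + 8 = 558433.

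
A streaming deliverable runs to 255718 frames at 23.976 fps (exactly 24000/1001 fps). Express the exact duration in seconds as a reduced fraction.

127986859/12000 seconds

Running time = 255718 ÷ (24000/1001) = 255718 × 1001/24000 = 127986859/12000 s.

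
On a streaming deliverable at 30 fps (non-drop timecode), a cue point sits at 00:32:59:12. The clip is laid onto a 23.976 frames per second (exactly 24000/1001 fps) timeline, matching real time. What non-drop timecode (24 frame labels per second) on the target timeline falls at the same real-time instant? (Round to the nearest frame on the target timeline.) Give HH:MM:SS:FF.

Source frame index: (0×3600 + 32×60 + 59) × 30 + 12 = 59382.
Real time: 59382 / (30) = 9897/5 s.
Target frame: (9897/5) × (24000/1001) = 47505600/1001 ≈ 47458.142 → 47458.
At 24 labels/s: frame 47458 → 00:32:57:10.

00:32:57:10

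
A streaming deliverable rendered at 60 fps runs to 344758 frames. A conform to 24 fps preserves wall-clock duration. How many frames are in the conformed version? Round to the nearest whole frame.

137903 frames

Frames at target rate = 344758 × (24) / (60) = 689516/5 ≈ 137903.200.
Nearest whole frame: 137903.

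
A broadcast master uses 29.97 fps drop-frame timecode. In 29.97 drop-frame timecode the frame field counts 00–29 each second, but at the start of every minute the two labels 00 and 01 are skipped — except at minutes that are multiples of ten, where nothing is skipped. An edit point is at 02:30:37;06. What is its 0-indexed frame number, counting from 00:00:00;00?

270846

Complete 10-minute blocks: 15, each 17982 frames → 269730.
Remaining 0 whole minutes in the current block: 0 frames.
Within the current minute: 37 × 30 + 6 = 1116. Total = 269730 + 0 + 1116 = 270846.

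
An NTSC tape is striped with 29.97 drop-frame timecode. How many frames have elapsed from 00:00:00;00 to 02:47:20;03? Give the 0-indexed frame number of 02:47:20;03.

Complete 10-minute blocks: 16, each 17982 frames → 287712.
Remaining 7 whole minutes in the current block: 1800 + 6 × 1798 = 12588 frames.
Within the current minute: 20 × 30 + 3 − 2 = 601 (labels ;00/;01 skipped at this minute). Total = 287712 + 12588 + 601 = 300901.

300901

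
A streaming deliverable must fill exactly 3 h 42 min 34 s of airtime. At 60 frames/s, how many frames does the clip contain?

801240 frames

3 h 42 min 34 s = 13354 s.
Frames = 13354 × 60 = 801240.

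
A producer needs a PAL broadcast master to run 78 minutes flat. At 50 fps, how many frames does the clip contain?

234000 frames

78 min = 4680 s.
Frames = 4680 × 50 = 234000.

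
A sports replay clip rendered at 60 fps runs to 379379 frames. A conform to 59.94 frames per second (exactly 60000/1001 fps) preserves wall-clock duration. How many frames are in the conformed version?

Target frames = source frames × (target rate / source rate) = 379379 × (60000/1001)/(60) = 379379 × 1000/1001 = 379000.

379000 frames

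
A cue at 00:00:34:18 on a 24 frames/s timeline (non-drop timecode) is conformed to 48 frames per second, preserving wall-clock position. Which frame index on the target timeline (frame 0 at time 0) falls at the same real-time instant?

Source frame index: (0×3600 + 0×60 + 34) × 24 + 18 = 834.
Real time: 834 / (24) = 139/4 s.
Target frame: (139/4) × (48) = 1668.

frame 1668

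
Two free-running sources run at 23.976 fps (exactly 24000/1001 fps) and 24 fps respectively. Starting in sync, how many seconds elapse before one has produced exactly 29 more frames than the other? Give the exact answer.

29029/24 seconds

The gap grows by |24 − 24000/1001| = 24/1001 frames per second.
Time for a 29-frame gap: 29 ÷ (24/1001) = 29029/24 s.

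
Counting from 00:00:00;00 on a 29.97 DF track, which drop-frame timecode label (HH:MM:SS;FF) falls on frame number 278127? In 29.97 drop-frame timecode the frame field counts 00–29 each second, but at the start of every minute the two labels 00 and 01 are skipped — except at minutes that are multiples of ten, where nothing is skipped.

Ten DF minutes hold 17982 frames, so frame 278127 lies in block 15 (frames 269730–287711) with 8397 frames into that block.
The block's first minute is 1800 frames and the rest 1798 each; 8397 frames reaches minute 4, so 15 × 18 + 4 × 2 = 278 labels have been skipped so far.
Adding those back, label number 278127 + 278 = 278405 at 30 labels/s is 9280 s + 5 f = 2 h 34 min 40 s frame 5, i.e. 02:34:40;05.

02:34:40;05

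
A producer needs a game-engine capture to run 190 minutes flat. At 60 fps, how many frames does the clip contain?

190 min = 11400 s.
Frames = 11400 × 60 = 684000.

684000 frames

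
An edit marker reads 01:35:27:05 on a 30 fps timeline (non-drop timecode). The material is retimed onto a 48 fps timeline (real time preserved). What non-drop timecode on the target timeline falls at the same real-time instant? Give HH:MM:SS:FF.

01:35:27:08

Source frame index: (1×3600 + 35×60 + 27) × 30 + 5 = 171815.
Real time: 171815 / (30) = 34363/6 s.
Target frame: (34363/6) × (48) = 274904.
At 48 labels/s: frame 274904 → 01:35:27:08.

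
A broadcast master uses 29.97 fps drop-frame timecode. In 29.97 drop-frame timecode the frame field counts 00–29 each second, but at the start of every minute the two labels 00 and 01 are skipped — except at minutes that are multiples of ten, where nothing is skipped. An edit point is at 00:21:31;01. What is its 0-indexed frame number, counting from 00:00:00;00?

38693

Complete 10-minute blocks: 2, each 17982 frames → 35964.
Remaining 1 whole minute in the current block: 1800 + 0 × 1798 = 1800 frames.
Within the current minute: 31 × 30 + 1 − 2 = 929 (labels ;00/;01 skipped at this minute). Total = 35964 + 1800 + 929 = 38693.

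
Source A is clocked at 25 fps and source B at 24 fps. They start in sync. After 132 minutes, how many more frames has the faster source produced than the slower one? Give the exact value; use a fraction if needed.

132 min = 7920 s.
A emits 25 × 7920 = 198000 frames; B emits 24 × 7920 = 190080.
Difference = 7920 frames; B is behind A.

7920 frames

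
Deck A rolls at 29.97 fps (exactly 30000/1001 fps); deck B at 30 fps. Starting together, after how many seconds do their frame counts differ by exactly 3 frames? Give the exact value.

100.1 seconds

The gap grows by |30 − 30000/1001| = 30/1001 frames per second.
Time for a 3-frame gap: 3 ÷ (30/1001) = 100.1 s.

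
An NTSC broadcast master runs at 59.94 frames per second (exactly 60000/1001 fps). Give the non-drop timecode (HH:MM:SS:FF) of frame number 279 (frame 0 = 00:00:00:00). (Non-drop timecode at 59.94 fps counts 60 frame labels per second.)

279 ÷ 60 = 4 full seconds, remainder 39 frames.
4 s = 0 h 0 min 4 s.
Timecode: 00:00:04:39.

00:00:04:39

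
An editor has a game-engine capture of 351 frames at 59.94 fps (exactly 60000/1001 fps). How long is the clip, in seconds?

Running time = 351 / (60000/1001) = 5.85585 s.

5.85585 seconds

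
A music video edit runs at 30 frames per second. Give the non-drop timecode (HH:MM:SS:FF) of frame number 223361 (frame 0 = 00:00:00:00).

02:04:05:11

223361 ÷ 30 = 7445 full seconds, remainder 11 frames.
7445 s = 2 h 4 min 5 s.
Timecode: 02:04:05:11.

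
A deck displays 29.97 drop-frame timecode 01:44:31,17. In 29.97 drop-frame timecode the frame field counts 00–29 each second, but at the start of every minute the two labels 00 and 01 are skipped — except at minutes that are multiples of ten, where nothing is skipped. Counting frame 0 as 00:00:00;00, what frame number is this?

As if non-drop at 30 labels/s: (1 × 3600 + 44 × 60 + 31) × 30 + 17 = 188147.
Minute boundaries passed: 104; those not divisible by 10: 104 − 10 = 94; dropped labels = 2 × 94 = 188.
Actual frame index = 188147 − 188 = 187959.

187959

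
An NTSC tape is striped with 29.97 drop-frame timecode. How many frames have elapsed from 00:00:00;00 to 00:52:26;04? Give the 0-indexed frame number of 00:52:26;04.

As if non-drop at 30 labels/s: (0 × 3600 + 52 × 60 + 26) × 30 + 4 = 94384.
Minute boundaries passed: 52; those not divisible by 10: 52 − 5 = 47; dropped labels = 2 × 47 = 94.
Actual frame index = 94384 − 94 = 94290.

94290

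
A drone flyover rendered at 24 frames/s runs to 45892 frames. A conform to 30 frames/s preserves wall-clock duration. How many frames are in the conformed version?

Target frames = source frames × (target rate / source rate) = 45892 × (30)/(24) = 45892 × 5/4 = 57365.

57365 frames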